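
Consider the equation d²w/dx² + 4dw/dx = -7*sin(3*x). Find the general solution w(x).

w = C2 + 7*sin(3*x)/25 + 28*cos(3*x)/75 + C1*exp(-4*x)

Characteristic equation r² + 4r = 0 factors as (r + 4)r = 0, so r = -4, 0.
Hence w_h = C1*exp(-4*x) + C2.
Try w_p = A*cos(3*x) + B*sin(3*x). Substituting and equating the coefficients of cos(3x) and sin(3x) gives A = 28/75, B = 7/25, so w_p = 7*sin(3*x)/25 + 28*cos(3*x)/75.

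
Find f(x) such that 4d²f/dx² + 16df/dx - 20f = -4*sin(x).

f = cos(x)/13 + 3*sin(x)/26 + C1*exp(-5*x) + C2*exp(x)

Divide through by 4: f'' + 4f' - 5f = -sin(x).
Characteristic equation r² + 4r - 5 = 0 factors as (r + 5)(r - 1) = 0, so r = -5, 1.
Hence f_h = C1*exp(-5*x) + C2*exp(x).
Try f_p = A*cos(x) + B*sin(x). Substituting and equating the coefficients of cos(x) and sin(x) gives A = 1/13, B = 3/26, so f_p = cos(x)/13 + 3*sin(x)/26.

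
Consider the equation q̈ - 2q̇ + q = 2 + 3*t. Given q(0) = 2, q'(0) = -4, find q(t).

q = 8 - 6*exp(t) + 3*t - t*exp(t)

Characteristic equation r² - 2r + 1 = 0 has discriminant (-2)² - 4·(1) = 0, so r = 1 is a repeated root.
Hence q_h = (C1 + C2*t)*exp(t).
For the particular solution try q_p = A0 + A1*t. Substituting and matching coefficients of each power of t gives A0 = 8, A1 = 3, so q_p = 8 + 3*t.
General solution: q = 8 + 3*t + C1*exp(t) + C2*t*exp(t).
Apply the initial conditions: q(0) = 8 + C1 = 2 and q'(0) = 3 + C1 + C2 = -4. Solving gives C1 = -6, C2 = -1.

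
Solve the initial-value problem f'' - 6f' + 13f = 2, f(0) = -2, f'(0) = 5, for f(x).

f = 2/13 - 28*cos(2*x)*exp(3*x)/13 + 149*exp(3*x)*sin(2*x)/26

Characteristic equation r² - 6r + 13 = 0 has discriminant (-6)² - 4·(13) = -16 < 0, so r = 3 ± 2i.
Hence f_h = C1*cos(2*x)*exp(3*x) + C2*exp(3*x)*sin(2*x).
For the particular solution try f_p = A0. Substituting and matching coefficients of each power of x gives A0 = 2/13, so f_p = 2/13.
General solution: f = 2/13 + C1*cos(2*x)*exp(3*x) + C2*exp(3*x)*sin(2*x).
Apply the initial conditions: f(0) = 2/13 + C1 = -2 and f'(0) = 2*C2 + 3*C1 = 5. Solving gives C1 = -28/13, C2 = 149/26.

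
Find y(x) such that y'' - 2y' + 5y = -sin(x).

y = -sin(x)/5 - cos(x)/10 + C1*cos(2*x)*exp(x) + C2*exp(x)*sin(2*x)

Characteristic equation r² - 2r + 5 = 0 has discriminant (-2)² - 4·(5) = -16 < 0, so r = 1 ± 2i.
Hence y_h = C1*cos(2*x)*exp(x) + C2*exp(x)*sin(2*x).
Try y_p = A*cos(x) + B*sin(x). Substituting and equating the coefficients of cos(x) and sin(x) gives A = -1/10, B = -1/5, so y_p = -sin(x)/5 - cos(x)/10.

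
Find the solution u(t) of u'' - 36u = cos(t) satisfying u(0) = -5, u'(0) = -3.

u = -405*exp(6*t)/148 - 331*exp(-6*t)/148 - cos(t)/37

Characteristic equation r² - 36 = 0 factors as (r + 6)(r - 6) = 0, so r = -6, 6.
Hence u_h = C1*exp(-6*t) + C2*exp(6*t).
Try u_p = A*cos(t) + B*sin(t). Substituting and equating the coefficients of cos(t) and sin(t) gives A = -1/37, B = 0, so u_p = -cos(t)/37.
General solution: u = -cos(t)/37 + C1*exp(-6*t) + C2*exp(6*t).
Apply the initial conditions: u(0) = -1/37 + C1 + C2 = -5 and u'(0) = -6*C1 + 6*C2 = -3. Solving gives C1 = -331/148, C2 = -405/148.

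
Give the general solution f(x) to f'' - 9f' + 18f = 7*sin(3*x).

Characteristic equation r² - 9r + 18 = 0 factors as (r - 6)(r - 3) = 0, so r = 6, 3.
Hence f_h = C1*exp(6*x) + C2*exp(3*x).
Try f_p = A*cos(3*x) + B*sin(3*x). Substituting and equating the coefficients of cos(3x) and sin(3x) gives A = 7/30, B = 7/90, so f_p = 7*cos(3*x)/30 + 7*sin(3*x)/90.

f = 7*cos(3*x)/30 + 7*sin(3*x)/90 + C1*exp(6*x) + C2*exp(3*x)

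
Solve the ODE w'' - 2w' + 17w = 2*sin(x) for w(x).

Characteristic equation r² - 2r + 17 = 0 has discriminant (-2)² - 4·(17) = -64 < 0, so r = 1 ± 4i.
Hence w_h = C1*cos(4*x)*exp(x) + C2*exp(x)*sin(4*x).
Try w_p = A*cos(x) + B*sin(x). Substituting and equating the coefficients of cos(x) and sin(x) gives A = 1/65, B = 8/65, so w_p = cos(x)/65 + 8*sin(x)/65.

w = cos(x)/65 + 8*sin(x)/65 + C1*cos(4*x)*exp(x) + C2*exp(x)*sin(4*x)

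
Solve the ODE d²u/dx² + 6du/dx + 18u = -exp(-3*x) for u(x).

Characteristic equation r² + 6r + 18 = 0 has discriminant (6)² - 4·(18) = -36 < 0, so r = -3 ± 3i.
Hence u_h = C1*cos(3*x)*exp(-3*x) + C2*exp(-3*x)*sin(3*x).
Try u_p = A*exp(-3*x). Substituting into the equation and dividing by exp(-3*x) gives A = -1/9, so u_p = -exp(-3*x)/9.

u = -exp(-3*x)/9 + C1*cos(3*x)*exp(-3*x) + C2*exp(-3*x)*sin(3*x)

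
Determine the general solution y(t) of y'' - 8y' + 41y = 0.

y = C1*cos(5*t)*exp(4*t) + C2*exp(4*t)*sin(5*t)

Characteristic equation r² - 8r + 41 = 0 has discriminant (-8)² - 4·(41) = -100 < 0, so r = 4 ± 5i.
Hence y_h = C1*cos(5*t)*exp(4*t) + C2*exp(4*t)*sin(5*t).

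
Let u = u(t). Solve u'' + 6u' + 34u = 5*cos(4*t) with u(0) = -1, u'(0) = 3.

u = cos(4*t)/10 + 2*sin(4*t)/15 - 11*cos(5*t)*exp(-3*t)/10 - exp(-3*t)*sin(5*t)/6

Characteristic equation r² + 6r + 34 = 0 has discriminant (6)² - 4·(34) = -100 < 0, so r = -3 ± 5i.
Hence u_h = C1*cos(5*t)*exp(-3*t) + C2*exp(-3*t)*sin(5*t).
Try u_p = A*cos(4*t) + B*sin(4*t). Substituting and equating the coefficients of cos(4t) and sin(4t) gives A = 1/10, B = 2/15, so u_p = cos(4*t)/10 + 2*sin(4*t)/15.
General solution: u = cos(4*t)/10 + 2*sin(4*t)/15 + C1*cos(5*t)*exp(-3*t) + C2*exp(-3*t)*sin(5*t).
Apply the initial conditions: u(0) = 1/10 + C1 = -1 and u'(0) = 8/15 - 3*C1 + 5*C2 = 3. Solving gives C1 = -11/10, C2 = -1/6.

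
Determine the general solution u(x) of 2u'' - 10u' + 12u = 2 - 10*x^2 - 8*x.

Divide through by 2: u'' - 5u' + 6u = 1 - 5*x^2 - 4*x.
Characteristic equation r² - 5r + 6 = 0 factors as (r - 3)(r - 2) = 0, so r = 3, 2.
Hence u_h = C1*exp(3*x) + C2*exp(2*x).
For the particular solution try u_p = A0 + A1*x + A2*x^2. Substituting and matching coefficients of each power of x gives A0 = -137/108, A1 = -37/18, A2 = -5/6, so u_p = -137/108 - 37*x/18 - 5*x^2/6.

u = -137/108 - 37*x/18 - 5*x**2/6 + C1*exp(3*x) + C2*exp(2*x)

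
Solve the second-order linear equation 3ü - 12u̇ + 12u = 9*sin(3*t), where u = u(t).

Divide through by 3: u'' - 4u' + 4u = 3*sin(3*t).
Characteristic equation r² - 4r + 4 = 0 has discriminant (-4)² - 4·(4) = 0, so r = 2 is a repeated root.
Hence u_h = (C1 + C2*t)*exp(2*t).
Try u_p = A*cos(3*t) + B*sin(3*t). Substituting and equating the coefficients of cos(3t) and sin(3t) gives A = 36/169, B = -15/169, so u_p = -15*sin(3*t)/169 + 36*cos(3*t)/169.

u = -15*sin(3*t)/169 + 36*cos(3*t)/169 + C1*exp(2*t) + C2*t*exp(2*t)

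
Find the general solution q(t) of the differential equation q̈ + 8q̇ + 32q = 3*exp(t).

q = 3*exp(t)/41 + C1*cos(4*t)*exp(-4*t) + C2*exp(-4*t)*sin(4*t)

Characteristic equation r² + 8r + 32 = 0 has discriminant (8)² - 4·(32) = -64 < 0, so r = -4 ± 4i.
Hence q_h = C1*cos(4*t)*exp(-4*t) + C2*exp(-4*t)*sin(4*t).
Try q_p = A*exp(t). Substituting into the equation and dividing by exp(t) gives A = 3/41, so q_p = 3*exp(t)/41.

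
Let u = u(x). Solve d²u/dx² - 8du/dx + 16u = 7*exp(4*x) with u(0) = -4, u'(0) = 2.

u = -4*exp(4*x) + 18*x*exp(4*x) + 7*x**2*exp(4*x)/2

Characteristic equation r² - 8r + 16 = 0 has discriminant (-8)² - 4·(16) = 0, so r = 4 is a repeated root.
Hence u_h = (C1 + C2*x)*exp(4*x).
Since exp(4*x) solves the homogeneous equation (r = 4 is a root of multiplicity 2), multiply the trial by x^2. Try u_p = A*x^2*exp(4*x). Substituting into the equation and dividing by exp(4*x) gives A = 7/2, so u_p = 7*x^2*exp(4*x)/2.
General solution: u = C1*exp(4*x) + 7*x^2*exp(4*x)/2 + C2*x*exp(4*x).
Apply the initial conditions: u(0) = C1 = -4 and u'(0) = C2 + 4*C1 = 2. Solving gives C1 = -4, C2 = 18.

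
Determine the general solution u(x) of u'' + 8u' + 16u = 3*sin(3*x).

u = -72*cos(3*x)/625 + 21*sin(3*x)/625 + C1*exp(-4*x) + C2*x*exp(-4*x)

Characteristic equation r² + 8r + 16 = 0 has discriminant (8)² - 4·(16) = 0, so r = -4 is a repeated root.
Hence u_h = (C1 + C2*x)*exp(-4*x).
Try u_p = A*cos(3*x) + B*sin(3*x). Substituting and equating the coefficients of cos(3x) and sin(3x) gives A = -72/625, B = 21/625, so u_p = -72*cos(3*x)/625 + 21*sin(3*x)/625.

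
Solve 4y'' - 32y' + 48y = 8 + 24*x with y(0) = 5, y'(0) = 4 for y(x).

y = 1/2 + x/2 - 11*exp(6*x)/8 + 47*exp(2*x)/8

Divide through by 4: y'' - 8y' + 12y = 2 + 6*x.
Characteristic equation r² - 8r + 12 = 0 factors as (r - 6)(r - 2) = 0, so r = 6, 2.
Hence y_h = C1*exp(6*x) + C2*exp(2*x).
For the particular solution try y_p = A0 + A1*x. Substituting and matching coefficients of each power of x gives A0 = 1/2, A1 = 1/2, so y_p = 1/2 + x/2.
General solution: y = 1/2 + x/2 + C1*exp(6*x) + C2*exp(2*x).
Apply the initial conditions: y(0) = 1/2 + C1 + C2 = 5 and y'(0) = 1/2 + 2*C2 + 6*C1 = 4. Solving gives C1 = -11/8, C2 = 47/8.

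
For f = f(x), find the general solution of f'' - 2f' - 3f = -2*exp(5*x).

f = -exp(5*x)/6 + C1*exp(3*x) + C2*exp(-x)

Characteristic equation r² - 2r - 3 = 0 factors as (r - 3)(r + 1) = 0, so r = 3, -1.
Hence f_h = C1*exp(3*x) + C2*exp(-x).
Try f_p = A*exp(5*x). Substituting into the equation and dividing by exp(5*x) gives A = -1/6, so f_p = -exp(5*x)/6.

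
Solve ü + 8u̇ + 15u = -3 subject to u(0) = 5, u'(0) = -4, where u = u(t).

Characteristic equation r² + 8r + 15 = 0 factors as (r + 3)(r + 5) = 0, so r = -3, -5.
Hence u_h = C1*exp(-3*t) + C2*exp(-5*t).
For the particular solution try u_p = A0. Substituting and matching coefficients of each power of t gives A0 = -1/5, so u_p = -1/5.
General solution: u = -1/5 + C1*exp(-3*t) + C2*exp(-5*t).
Apply the initial conditions: u(0) = -1/5 + C1 + C2 = 5 and u'(0) = -5*C2 - 3*C1 = -4. Solving gives C1 = 11, C2 = -29/5.

u = -1/5 + 11*exp(-3*t) - 29*exp(-5*t)/5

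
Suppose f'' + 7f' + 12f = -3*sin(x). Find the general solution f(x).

f = -33*sin(x)/170 + 21*cos(x)/170 + C1*exp(-4*x) + C2*exp(-3*x)

Characteristic equation r² + 7r + 12 = 0 factors as (r + 4)(r + 3) = 0, so r = -4, -3.
Hence f_h = C1*exp(-4*x) + C2*exp(-3*x).
Try f_p = A*cos(x) + B*sin(x). Substituting and equating the coefficients of cos(x) and sin(x) gives A = 21/170, B = -33/170, so f_p = -33*sin(x)/170 + 21*cos(x)/170.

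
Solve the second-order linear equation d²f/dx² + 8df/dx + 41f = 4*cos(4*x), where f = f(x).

Characteristic equation r² + 8r + 41 = 0 has discriminant (8)² - 4·(41) = -100 < 0, so r = -4 ± 5i.
Hence f_h = C1*cos(5*x)*exp(-4*x) + C2*exp(-4*x)*sin(5*x).
Try f_p = A*cos(4*x) + B*sin(4*x). Substituting and equating the coefficients of cos(4x) and sin(4x) gives A = 100/1649, B = 128/1649, so f_p = 100*cos(4*x)/1649 + 128*sin(4*x)/1649.

f = 100*cos(4*x)/1649 + 128*sin(4*x)/1649 + C1*cos(5*x)*exp(-4*x) + C2*exp(-4*x)*sin(5*x)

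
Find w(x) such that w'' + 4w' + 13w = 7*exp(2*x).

Characteristic equation r² + 4r + 13 = 0 has discriminant (4)² - 4·(13) = -36 < 0, so r = -2 ± 3i.
Hence w_h = C1*cos(3*x)*exp(-2*x) + C2*exp(-2*x)*sin(3*x).
Try w_p = A*exp(2*x). Substituting into the equation and dividing by exp(2*x) gives A = 7/25, so w_p = 7*exp(2*x)/25.

w = 7*exp(2*x)/25 + C1*cos(3*x)*exp(-2*x) + C2*exp(-2*x)*sin(3*x)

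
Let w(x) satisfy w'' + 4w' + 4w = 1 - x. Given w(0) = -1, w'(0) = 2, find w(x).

Characteristic equation r² + 4r + 4 = 0 has discriminant (4)² - 4·(4) = 0, so r = -2 is a repeated root.
Hence w_h = (C1 + C2*x)*exp(-2*x).
For the particular solution try w_p = A0 + A1*x. Substituting and matching coefficients of each power of x gives A0 = 1/2, A1 = -1/4, so w_p = 1/2 - x/4.
General solution: w = 1/2 - x/4 + C1*exp(-2*x) + C2*x*exp(-2*x).
Apply the initial conditions: w(0) = 1/2 + C1 = -1 and w'(0) = -1/4 + C2 - 2*C1 = 2. Solving gives C1 = -3/2, C2 = -3/4.

w = 1/2 - 3*exp(-2*x)/2 - x/4 - 3*x*exp(-2*x)/4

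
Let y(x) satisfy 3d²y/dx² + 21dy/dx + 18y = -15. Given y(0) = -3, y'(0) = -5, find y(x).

y = -5/6 - 18*exp(-x)/5 + 43*exp(-6*x)/30

Divide through by 3: y'' + 7y' + 6y = -5.
Characteristic equation r² + 7r + 6 = 0 factors as (r + 1)(r + 6) = 0, so r = -1, -6.
Hence y_h = C1*exp(-x) + C2*exp(-6*x).
For the particular solution try y_p = A0. Substituting and matching coefficients of each power of x gives A0 = -5/6, so y_p = -5/6.
General solution: y = -5/6 + C1*exp(-x) + C2*exp(-6*x).
Apply the initial conditions: y(0) = -5/6 + C1 + C2 = -3 and y'(0) = -C1 - 6*C2 = -5. Solving gives C1 = -18/5, C2 = 43/30.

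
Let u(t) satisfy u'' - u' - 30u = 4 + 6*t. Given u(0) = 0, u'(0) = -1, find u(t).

u = -19/150 - t/5 - exp(6*t)/66 + 39*exp(-5*t)/275

Characteristic equation r² - r - 30 = 0 factors as (r + 5)(r - 6) = 0, so r = -5, 6.
Hence u_h = C1*exp(-5*t) + C2*exp(6*t).
For the particular solution try u_p = A0 + A1*t. Substituting and matching coefficients of each power of t gives A0 = -19/150, A1 = -1/5, so u_p = -19/150 - t/5.
General solution: u = -19/150 - t/5 + C1*exp(-5*t) + C2*exp(6*t).
Apply the initial conditions: u(0) = -19/150 + C1 + C2 = 0 and u'(0) = -1/5 - 5*C1 + 6*C2 = -1. Solving gives C1 = 39/275, C2 = -1/66.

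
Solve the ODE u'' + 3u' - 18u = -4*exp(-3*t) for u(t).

u = 2*exp(-3*t)/9 + C1*exp(-6*t) + C2*exp(3*t)

Characteristic equation r² + 3r - 18 = 0 factors as (r + 6)(r - 3) = 0, so r = -6, 3.
Hence u_h = C1*exp(-6*t) + C2*exp(3*t).
Try u_p = A*exp(-3*t). Substituting into the equation and dividing by exp(-3*t) gives A = 2/9, so u_p = 2*exp(-3*t)/9.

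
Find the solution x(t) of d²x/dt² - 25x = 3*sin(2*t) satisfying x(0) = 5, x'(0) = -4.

Characteristic equation r² - 25 = 0 factors as (r + 5)(r - 5) = 0, so r = -5, 5.
Hence x_h = C1*exp(-5*t) + C2*exp(5*t).
Try x_p = A*cos(2*t) + B*sin(2*t). Substituting and equating the coefficients of cos(2t) and sin(2t) gives A = 0, B = -3/29, so x_p = -3*sin(2*t)/29.
General solution: x = -3*sin(2*t)/29 + C1*exp(-5*t) + C2*exp(5*t).
Apply the initial conditions: x(0) = C1 + C2 = 5 and x'(0) = -6/29 - 5*C1 + 5*C2 = -4. Solving gives C1 = 167/58, C2 = 123/58.

x = -3*sin(2*t)/29 + 123*exp(5*t)/58 + 167*exp(-5*t)/58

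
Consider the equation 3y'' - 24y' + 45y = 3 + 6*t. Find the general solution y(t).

Divide through by 3: y'' - 8y' + 15y = 1 + 2*t.
Characteristic equation r² - 8r + 15 = 0 factors as (r - 5)(r - 3) = 0, so r = 5, 3.
Hence y_h = C1*exp(5*t) + C2*exp(3*t).
For the particular solution try y_p = A0 + A1*t. Substituting and matching coefficients of each power of t gives A0 = 31/225, A1 = 2/15, so y_p = 31/225 + 2*t/15.

y = 31/225 + 2*t/15 + C1*exp(5*t) + C2*exp(3*t)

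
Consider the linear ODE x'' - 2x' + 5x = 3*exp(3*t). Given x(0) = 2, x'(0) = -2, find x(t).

Characteristic equation r² - 2r + 5 = 0 has discriminant (-2)² - 4·(5) = -16 < 0, so r = 1 ± 2i.
Hence x_h = C1*cos(2*t)*exp(t) + C2*exp(t)*sin(2*t).
Try x_p = A*exp(3*t). Substituting into the equation and dividing by exp(3*t) gives A = 3/8, so x_p = 3*exp(3*t)/8.
General solution: x = 3*exp(3*t)/8 + C1*cos(2*t)*exp(t) + C2*exp(t)*sin(2*t).
Apply the initial conditions: x(0) = 3/8 + C1 = 2 and x'(0) = 9/8 + C1 + 2*C2 = -2. Solving gives C1 = 13/8, C2 = -19/8.

x = 3*exp(3*t)/8 - 19*exp(t)*sin(2*t)/8 + 13*cos(2*t)*exp(t)/8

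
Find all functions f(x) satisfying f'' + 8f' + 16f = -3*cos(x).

f = -45*cos(x)/289 - 24*sin(x)/289 + C1*exp(-4*x) + C2*x*exp(-4*x)

Characteristic equation r² + 8r + 16 = 0 has discriminant (8)² - 4·(16) = 0, so r = -4 is a repeated root.
Hence f_h = (C1 + C2*x)*exp(-4*x).
Try f_p = A*cos(x) + B*sin(x). Substituting and equating the coefficients of cos(x) and sin(x) gives A = -45/289, B = -24/289, so f_p = -45*cos(x)/289 - 24*sin(x)/289.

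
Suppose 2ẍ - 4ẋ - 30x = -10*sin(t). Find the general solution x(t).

x = -cos(t)/26 + 4*sin(t)/13 + C1*exp(-3*t) + C2*exp(5*t)

Divide through by 2: x'' - 2x' - 15x = -5*sin(t).
Characteristic equation r² - 2r - 15 = 0 factors as (r + 3)(r - 5) = 0, so r = -3, 5.
Hence x_h = C1*exp(-3*t) + C2*exp(5*t).
Try x_p = A*cos(t) + B*sin(t). Substituting and equating the coefficients of cos(t) and sin(t) gives A = -1/26, B = 4/13, so x_p = -cos(t)/26 + 4*sin(t)/13.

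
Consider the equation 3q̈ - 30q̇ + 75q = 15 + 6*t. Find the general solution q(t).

Divide through by 3: q'' - 10q' + 25q = 5 + 2*t.
Characteristic equation r² - 10r + 25 = 0 has discriminant (-10)² - 4·(25) = 0, so r = 5 is a repeated root.
Hence q_h = (C1 + C2*t)*exp(5*t).
For the particular solution try q_p = A0 + A1*t. Substituting and matching coefficients of each power of t gives A0 = 29/125, A1 = 2/25, so q_p = 29/125 + 2*t/25.

q = 29/125 + 2*t/25 + C1*exp(5*t) + C2*t*exp(5*t)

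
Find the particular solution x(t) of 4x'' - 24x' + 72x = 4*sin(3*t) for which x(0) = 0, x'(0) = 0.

Divide through by 4: x'' - 6x' + 18x = sin(3*t).
Characteristic equation r² - 6r + 18 = 0 has discriminant (-6)² - 4·(18) = -36 < 0, so r = 3 ± 3i.
Hence x_h = C1*cos(3*t)*exp(3*t) + C2*exp(3*t)*sin(3*t).
Try x_p = A*cos(3*t) + B*sin(3*t). Substituting and equating the coefficients of cos(3t) and sin(3t) gives A = 2/45, B = 1/45, so x_p = sin(3*t)/45 + 2*cos(3*t)/45.
General solution: x = sin(3*t)/45 + 2*cos(3*t)/45 + C1*cos(3*t)*exp(3*t) + C2*exp(3*t)*sin(3*t).
Apply the initial conditions: x(0) = 2/45 + C1 = 0 and x'(0) = 1/15 + 3*C1 + 3*C2 = 0. Solving gives C1 = -2/45, C2 = 1/45.

x = sin(3*t)/45 + 2*cos(3*t)/45 - 2*cos(3*t)*exp(3*t)/45 + exp(3*t)*sin(3*t)/45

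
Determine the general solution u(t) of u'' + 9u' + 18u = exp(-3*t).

u = C1*exp(-3*t) + C2*exp(-6*t) + t*exp(-3*t)/3

Characteristic equation r² + 9r + 18 = 0 factors as (r + 3)(r + 6) = 0, so r = -3, -6.
Hence u_h = C1*exp(-3*t) + C2*exp(-6*t).
Since exp(-3*t) solves the homogeneous equation (r = -3 is a root of multiplicity 1), multiply the trial by t. Try u_p = A*t*exp(-3*t). Substituting into the equation and dividing by exp(-3*t) gives A = 1/3, so u_p = t*exp(-3*t)/3.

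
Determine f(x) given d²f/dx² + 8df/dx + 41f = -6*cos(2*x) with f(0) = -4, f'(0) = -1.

f = -222*cos(2*x)/1625 - 96*sin(2*x)/1625 - 6278*cos(5*x)*exp(-4*x)/1625 - 5309*exp(-4*x)*sin(5*x)/1625

Characteristic equation r² + 8r + 41 = 0 has discriminant (8)² - 4·(41) = -100 < 0, so r = -4 ± 5i.
Hence f_h = C1*cos(5*x)*exp(-4*x) + C2*exp(-4*x)*sin(5*x).
Try f_p = A*cos(2*x) + B*sin(2*x). Substituting and equating the coefficients of cos(2x) and sin(2x) gives A = -222/1625, B = -96/1625, so f_p = -222*cos(2*x)/1625 - 96*sin(2*x)/1625.
General solution: f = -222*cos(2*x)/1625 - 96*sin(2*x)/1625 + C1*cos(5*x)*exp(-4*x) + C2*exp(-4*x)*sin(5*x).
Apply the initial conditions: f(0) = -222/1625 + C1 = -4 and f'(0) = -192/1625 - 4*C1 + 5*C2 = -1. Solving gives C1 = -6278/1625, C2 = -5309/1625.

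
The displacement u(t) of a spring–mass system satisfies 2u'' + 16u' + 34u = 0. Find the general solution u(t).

u = C1*cos(t)*exp(-4*t) + C2*exp(-4*t)*sin(t)

Divide through by 2: u'' + 8u' + 17u = 0.
Characteristic equation r² + 8r + 17 = 0 has discriminant (8)² - 4·(17) = -4 < 0, so r = -4 ± i.
Hence u_h = C1*cos(t)*exp(-4*t) + C2*exp(-4*t)*sin(t).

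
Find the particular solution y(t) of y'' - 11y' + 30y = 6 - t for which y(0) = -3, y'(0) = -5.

Characteristic equation r² - 11r + 30 = 0 factors as (r - 5)(r - 6) = 0, so r = 5, 6.
Hence y_h = C1*exp(5*t) + C2*exp(6*t).
For the particular solution try y_p = A0 + A1*t. Substituting and matching coefficients of each power of t gives A0 = 169/900, A1 = -1/30, so y_p = 169/900 - t/30.
General solution: y = 169/900 - t/30 + C1*exp(5*t) + C2*exp(6*t).
Apply the initial conditions: y(0) = 169/900 + C1 + C2 = -3 and y'(0) = -1/30 + 5*C1 + 6*C2 = -5. Solving gives C1 = -354/25, C2 = 395/36.

y = 169/900 - 354*exp(5*t)/25 - t/30 + 395*exp(6*t)/36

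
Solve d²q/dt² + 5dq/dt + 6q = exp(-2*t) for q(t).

q = C1*exp(-2*t) + C2*exp(-3*t) + t*exp(-2*t)

Characteristic equation r² + 5r + 6 = 0 factors as (r + 2)(r + 3) = 0, so r = -2, -3.
Hence q_h = C1*exp(-2*t) + C2*exp(-3*t).
Since exp(-2*t) solves the homogeneous equation (r = -2 is a root of multiplicity 1), multiply the trial by t. Try q_p = A*t*exp(-2*t). Substituting into the equation and dividing by exp(-2*t) gives A = 1, so q_p = t*exp(-2*t).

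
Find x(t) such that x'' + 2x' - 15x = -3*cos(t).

Characteristic equation r² + 2r - 15 = 0 factors as (r - 3)(r + 5) = 0, so r = 3, -5.
Hence x_h = C1*exp(3*t) + C2*exp(-5*t).
Try x_p = A*cos(t) + B*sin(t). Substituting and equating the coefficients of cos(t) and sin(t) gives A = 12/65, B = -3/130, so x_p = -3*sin(t)/130 + 12*cos(t)/65.

x = -3*sin(t)/130 + 12*cos(t)/65 + C1*exp(3*t) + C2*exp(-5*t)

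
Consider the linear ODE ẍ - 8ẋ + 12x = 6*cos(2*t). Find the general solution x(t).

x = -3*sin(2*t)/10 + 3*cos(2*t)/20 + C1*exp(2*t) + C2*exp(6*t)

Characteristic equation r² - 8r + 12 = 0 factors as (r - 2)(r - 6) = 0, so r = 2, 6.
Hence x_h = C1*exp(2*t) + C2*exp(6*t).
Try x_p = A*cos(2*t) + B*sin(2*t). Substituting and equating the coefficients of cos(2t) and sin(2t) gives A = 3/20, B = -3/10, so x_p = -3*sin(2*t)/10 + 3*cos(2*t)/20.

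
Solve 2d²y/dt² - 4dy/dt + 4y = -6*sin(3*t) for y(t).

Divide through by 2: y'' - 2y' + 2y = -3*sin(3*t).
Characteristic equation r² - 2r + 2 = 0 has discriminant (-2)² - 4·(2) = -4 < 0, so r = 1 ± i.
Hence y_h = C1*cos(t)*exp(t) + C2*exp(t)*sin(t).
Try y_p = A*cos(3*t) + B*sin(3*t). Substituting and equating the coefficients of cos(3t) and sin(3t) gives A = -18/85, B = 21/85, so y_p = -18*cos(3*t)/85 + 21*sin(3*t)/85.

y = -18*cos(3*t)/85 + 21*sin(3*t)/85 + C1*cos(t)*exp(t) + C2*exp(t)*sin(t)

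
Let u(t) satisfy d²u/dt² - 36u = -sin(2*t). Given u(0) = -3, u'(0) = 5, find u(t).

Characteristic equation r² - 36 = 0 factors as (r - 6)(r + 6) = 0, so r = 6, -6.
Hence u_h = C1*exp(6*t) + C2*exp(-6*t).
Try u_p = A*cos(2*t) + B*sin(2*t). Substituting and equating the coefficients of cos(2t) and sin(2t) gives A = 0, B = 1/40, so u_p = sin(2*t)/40.
General solution: u = sin(2*t)/40 + C1*exp(6*t) + C2*exp(-6*t).
Apply the initial conditions: u(0) = C1 + C2 = -3 and u'(0) = 1/20 - 6*C2 + 6*C1 = 5. Solving gives C1 = -87/80, C2 = -153/80.

u = -153*exp(-6*t)/80 - 87*exp(6*t)/80 + sin(2*t)/40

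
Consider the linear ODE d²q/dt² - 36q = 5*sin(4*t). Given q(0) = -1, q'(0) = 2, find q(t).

Characteristic equation r² - 36 = 0 factors as (r - 6)(r + 6) = 0, so r = 6, -6.
Hence q_h = C1*exp(6*t) + C2*exp(-6*t).
Try q_p = A*cos(4*t) + B*sin(4*t). Substituting and equating the coefficients of cos(4t) and sin(4t) gives A = 0, B = -5/52, so q_p = -5*sin(4*t)/52.
General solution: q = -5*sin(4*t)/52 + C1*exp(6*t) + C2*exp(-6*t).
Apply the initial conditions: q(0) = C1 + C2 = -1 and q'(0) = -5/13 - 6*C2 + 6*C1 = 2. Solving gives C1 = -47/156, C2 = -109/156.

q = -109*exp(-6*t)/156 - 47*exp(6*t)/156 - 5*sin(4*t)/52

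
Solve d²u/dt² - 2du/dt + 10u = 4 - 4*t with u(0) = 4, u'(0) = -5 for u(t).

u = 8/25 - 2*t/5 - 69*exp(t)*sin(3*t)/25 + 92*cos(3*t)*exp(t)/25

Characteristic equation r² - 2r + 10 = 0 has discriminant (-2)² - 4·(10) = -36 < 0, so r = 1 ± 3i.
Hence u_h = C1*cos(3*t)*exp(t) + C2*exp(t)*sin(3*t).
For the particular solution try u_p = A0 + A1*t. Substituting and matching coefficients of each power of t gives A0 = 8/25, A1 = -2/5, so u_p = 8/25 - 2*t/5.
General solution: u = 8/25 - 2*t/5 + C1*cos(3*t)*exp(t) + C2*exp(t)*sin(3*t).
Apply the initial conditions: u(0) = 8/25 + C1 = 4 and u'(0) = -2/5 + C1 + 3*C2 = -5. Solving gives C1 = 92/25, C2 = -69/25.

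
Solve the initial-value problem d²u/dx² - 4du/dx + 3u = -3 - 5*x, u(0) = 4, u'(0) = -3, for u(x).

Characteristic equation r² - 4r + 3 = 0 factors as (r - 3)(r - 1) = 0, so r = 3, 1.
Hence u_h = C1*exp(3*x) + C2*exp(x).
For the particular solution try u_p = A0 + A1*x. Substituting and matching coefficients of each power of x gives A0 = -29/9, A1 = -5/3, so u_p = -29/9 - 5*x/3.
General solution: u = -29/9 - 5*x/3 + C1*exp(3*x) + C2*exp(x).
Apply the initial conditions: u(0) = -29/9 + C1 + C2 = 4 and u'(0) = -5/3 + C2 + 3*C1 = -3. Solving gives C1 = -77/18, C2 = 23/2.

u = -29/9 - 77*exp(3*x)/18 - 5*x/3 + 23*exp(x)/2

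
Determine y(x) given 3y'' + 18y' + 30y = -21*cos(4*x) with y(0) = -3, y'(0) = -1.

Divide through by 3: y'' + 6y' + 10y = -7*cos(4*x).
Characteristic equation r² + 6r + 10 = 0 has discriminant (6)² - 4·(10) = -4 < 0, so r = -3 ± i.
Hence y_h = C1*cos(x)*exp(-3*x) + C2*exp(-3*x)*sin(x).
Try y_p = A*cos(4*x) + B*sin(4*x). Substituting and equating the coefficients of cos(4x) and sin(4x) gives A = 7/102, B = -14/51, so y_p = -14*sin(4*x)/51 + 7*cos(4*x)/102.
General solution: y = -14*sin(4*x)/51 + 7*cos(4*x)/102 + C1*cos(x)*exp(-3*x) + C2*exp(-3*x)*sin(x).
Apply the initial conditions: y(0) = 7/102 + C1 = -3 and y'(0) = -56/51 + C2 - 3*C1 = -1. Solving gives C1 = -313/102, C2 = -929/102.

y = -14*sin(4*x)/51 + 7*cos(4*x)/102 - 929*exp(-3*x)*sin(x)/102 - 313*cos(x)*exp(-3*x)/102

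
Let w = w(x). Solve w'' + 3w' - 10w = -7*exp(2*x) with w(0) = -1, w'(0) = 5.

Characteristic equation r² + 3r - 10 = 0 factors as (r - 2)(r + 5) = 0, so r = 2, -5.
Hence w_h = C1*exp(2*x) + C2*exp(-5*x).
Since exp(2*x) solves the homogeneous equation (r = 2 is a root of multiplicity 1), multiply the trial by x. Try w_p = A*x*exp(2*x). Substituting into the equation and dividing by exp(2*x) gives A = -1, so w_p = -x*exp(2*x).
General solution: w = C1*exp(2*x) + C2*exp(-5*x) - x*exp(2*x).
Apply the initial conditions: w(0) = C1 + C2 = -1 and w'(0) = -1 - 5*C2 + 2*C1 = 5. Solving gives C1 = 1/7, C2 = -8/7.

w = -8*exp(-5*x)/7 + exp(2*x)/7 - x*exp(2*x)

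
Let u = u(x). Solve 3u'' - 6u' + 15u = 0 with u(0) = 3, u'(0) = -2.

u = 3*cos(2*x)*exp(x) - 5*exp(x)*sin(2*x)/2

Divide through by 3: u'' - 2u' + 5u = 0.
Characteristic equation r² - 2r + 5 = 0 has discriminant (-2)² - 4·(5) = -16 < 0, so r = 1 ± 2i.
Hence u_h = C1*cos(2*x)*exp(x) + C2*exp(x)*sin(2*x).
Apply the initial conditions: u(0) = C1 = 3 and u'(0) = C1 + 2*C2 = -2. Solving gives C1 = 3, C2 = -5/2.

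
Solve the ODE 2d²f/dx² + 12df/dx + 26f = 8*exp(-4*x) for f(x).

Divide through by 2: f'' + 6f' + 13f = 4*exp(-4*x).
Characteristic equation r² + 6r + 13 = 0 has discriminant (6)² - 4·(13) = -16 < 0, so r = -3 ± 2i.
Hence f_h = C1*cos(2*x)*exp(-3*x) + C2*exp(-3*x)*sin(2*x).
Try f_p = A*exp(-4*x). Substituting into the equation and dividing by exp(-4*x) gives A = 4/5, so f_p = 4*exp(-4*x)/5.

f = 4*exp(-4*x)/5 + C1*cos(2*x)*exp(-3*x) + C2*exp(-3*x)*sin(2*x)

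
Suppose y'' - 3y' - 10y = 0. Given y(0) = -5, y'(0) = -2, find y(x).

Characteristic equation r² - 3r - 10 = 0 factors as (r + 2)(r - 5) = 0, so r = -2, 5.
Hence y_h = C1*exp(-2*x) + C2*exp(5*x).
Apply the initial conditions: y(0) = C1 + C2 = -5 and y'(0) = -2*C1 + 5*C2 = -2. Solving gives C1 = -23/7, C2 = -12/7.

y = -23*exp(-2*x)/7 - 12*exp(5*x)/7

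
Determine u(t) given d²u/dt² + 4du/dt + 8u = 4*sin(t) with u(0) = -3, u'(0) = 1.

Characteristic equation r² + 4r + 8 = 0 has discriminant (4)² - 4·(8) = -16 < 0, so r = -2 ± 2i.
Hence u_h = C1*cos(2*t)*exp(-2*t) + C2*exp(-2*t)*sin(2*t).
Try u_p = A*cos(t) + B*sin(t). Substituting and equating the coefficients of cos(t) and sin(t) gives A = -16/65, B = 28/65, so u_p = -16*cos(t)/65 + 28*sin(t)/65.
General solution: u = -16*cos(t)/65 + 28*sin(t)/65 + C1*cos(2*t)*exp(-2*t) + C2*exp(-2*t)*sin(2*t).
Apply the initial conditions: u(0) = -16/65 + C1 = -3 and u'(0) = 28/65 - 2*C1 + 2*C2 = 1. Solving gives C1 = -179/65, C2 = -321/130.

u = -16*cos(t)/65 + 28*sin(t)/65 - 321*exp(-2*t)*sin(2*t)/130 - 179*cos(2*t)*exp(-2*t)/65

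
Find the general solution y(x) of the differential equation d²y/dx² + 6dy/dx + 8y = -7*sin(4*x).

Characteristic equation r² + 6r + 8 = 0 factors as (r + 4)(r + 2) = 0, so r = -4, -2.
Hence y_h = C1*exp(-4*x) + C2*exp(-2*x).
Try y_p = A*cos(4*x) + B*sin(4*x). Substituting and equating the coefficients of cos(4x) and sin(4x) gives A = 21/80, B = 7/80, so y_p = 7*sin(4*x)/80 + 21*cos(4*x)/80.

y = 7*sin(4*x)/80 + 21*cos(4*x)/80 + C1*exp(-4*x) + C2*exp(-2*x)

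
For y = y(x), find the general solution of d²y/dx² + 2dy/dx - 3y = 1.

y = -1/3 + C1*exp(-3*x) + C2*exp(x)

Characteristic equation r² + 2r - 3 = 0 factors as (r + 3)(r - 1) = 0, so r = -3, 1.
Hence y_h = C1*exp(-3*x) + C2*exp(x).
For the particular solution try y_p = A0. Substituting and matching coefficients of each power of x gives A0 = -1/3, so y_p = -1/3.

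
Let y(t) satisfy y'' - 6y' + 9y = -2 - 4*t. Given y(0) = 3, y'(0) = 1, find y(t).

y = -14/27 - 4*t/9 + 95*exp(3*t)/27 - 82*t*exp(3*t)/9

Characteristic equation r² - 6r + 9 = 0 has discriminant (-6)² - 4·(9) = 0, so r = 3 is a repeated root.
Hence y_h = (C1 + C2*t)*exp(3*t).
For the particular solution try y_p = A0 + A1*t. Substituting and matching coefficients of each power of t gives A0 = -14/27, A1 = -4/9, so y_p = -14/27 - 4*t/9.
General solution: y = -14/27 - 4*t/9 + C1*exp(3*t) + C2*t*exp(3*t).
Apply the initial conditions: y(0) = -14/27 + C1 = 3 and y'(0) = -4/9 + C2 + 3*C1 = 1. Solving gives C1 = 95/27, C2 = -82/9.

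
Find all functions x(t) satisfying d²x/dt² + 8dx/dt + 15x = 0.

x = C1*exp(-3*t) + C2*exp(-5*t)

Characteristic equation r² + 8r + 15 = 0 factors as (r + 3)(r + 5) = 0, so r = -3, -5.
Hence x_h = C1*exp(-3*t) + C2*exp(-5*t).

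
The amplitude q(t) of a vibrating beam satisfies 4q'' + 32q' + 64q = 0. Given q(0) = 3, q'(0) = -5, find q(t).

Divide through by 4: q'' + 8q' + 16q = 0.
Characteristic equation r² + 8r + 16 = 0 has discriminant (8)² - 4·(16) = 0, so r = -4 is a repeated root.
Hence q_h = (C1 + C2*t)*exp(-4*t).
Apply the initial conditions: q(0) = C1 = 3 and q'(0) = C2 - 4*C1 = -5. Solving gives C1 = 3, C2 = 7.

q = 3*exp(-4*t) + 7*t*exp(-4*t)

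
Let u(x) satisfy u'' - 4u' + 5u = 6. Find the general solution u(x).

u = 6/5 + C1*cos(x)*exp(2*x) + C2*exp(2*x)*sin(x)

Characteristic equation r² - 4r + 5 = 0 has discriminant (-4)² - 4·(5) = -4 < 0, so r = 2 ± i.
Hence u_h = C1*cos(x)*exp(2*x) + C2*exp(2*x)*sin(x).
For the particular solution try u_p = A0. Substituting and matching coefficients of each power of x gives A0 = 6/5, so u_p = 6/5.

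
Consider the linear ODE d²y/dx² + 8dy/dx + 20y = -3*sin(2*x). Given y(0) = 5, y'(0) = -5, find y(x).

y = -3*sin(2*x)/32 + 3*cos(2*x)/32 + 157*cos(2*x)*exp(-4*x)/32 + 237*exp(-4*x)*sin(2*x)/32

Characteristic equation r² + 8r + 20 = 0 has discriminant (8)² - 4·(20) = -16 < 0, so r = -4 ± 2i.
Hence y_h = C1*cos(2*x)*exp(-4*x) + C2*exp(-4*x)*sin(2*x).
Try y_p = A*cos(2*x) + B*sin(2*x). Substituting and equating the coefficients of cos(2x) and sin(2x) gives A = 3/32, B = -3/32, so y_p = -3*sin(2*x)/32 + 3*cos(2*x)/32.
General solution: y = -3*sin(2*x)/32 + 3*cos(2*x)/32 + C1*cos(2*x)*exp(-4*x) + C2*exp(-4*x)*sin(2*x).
Apply the initial conditions: y(0) = 3/32 + C1 = 5 and y'(0) = -3/16 - 4*C1 + 2*C2 = -5. Solving gives C1 = 157/32, C2 = 237/32.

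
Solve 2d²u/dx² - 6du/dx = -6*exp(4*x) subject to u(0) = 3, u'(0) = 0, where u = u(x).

u = 11/4 - 3*exp(4*x)/4 + exp(3*x)

Divide through by 2: u'' - 3u' = -3*exp(4*x).
Characteristic equation r² - 3r = 0 factors as (r - 3)r = 0, so r = 3, 0.
Hence u_h = C1*exp(3*x) + C2.
Try u_p = A*exp(4*x). Substituting into the equation and dividing by exp(4*x) gives A = -3/4, so u_p = -3*exp(4*x)/4.
General solution: u = C2 - 3*exp(4*x)/4 + C1*exp(3*x).
Apply the initial conditions: u(0) = -3/4 + C1 + C2 = 3 and u'(0) = -3 + 3*C1 = 0. Solving gives C1 = 1, C2 = 11/4.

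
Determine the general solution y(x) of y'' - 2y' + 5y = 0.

Characteristic equation r² - 2r + 5 = 0 has discriminant (-2)² - 4·(5) = -16 < 0, so r = 1 ± 2i.
Hence y_h = C1*cos(2*x)*exp(x) + C2*exp(x)*sin(2*x).

y = C1*cos(2*x)*exp(x) + C2*exp(x)*sin(2*x)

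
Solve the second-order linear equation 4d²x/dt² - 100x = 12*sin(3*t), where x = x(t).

x = -3*sin(3*t)/34 + C1*exp(5*t) + C2*exp(-5*t)

Divide through by 4: x'' - 25x = 3*sin(3*t).
Characteristic equation r² - 25 = 0 factors as (r - 5)(r + 5) = 0, so r = 5, -5.
Hence x_h = C1*exp(5*t) + C2*exp(-5*t).
Try x_p = A*cos(3*t) + B*sin(3*t). Substituting and equating the coefficients of cos(3t) and sin(3t) gives A = 0, B = -3/34, so x_p = -3*sin(3*t)/34.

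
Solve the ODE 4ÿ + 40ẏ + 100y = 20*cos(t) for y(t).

Divide through by 4: y'' + 10y' + 25y = 5*cos(t).
Characteristic equation r² + 10r + 25 = 0 has discriminant (10)² - 4·(25) = 0, so r = -5 is a repeated root.
Hence y_h = (C1 + C2*t)*exp(-5*t).
Try y_p = A*cos(t) + B*sin(t). Substituting and equating the coefficients of cos(t) and sin(t) gives A = 30/169, B = 25/338, so y_p = 25*sin(t)/338 + 30*cos(t)/169.

y = 25*sin(t)/338 + 30*cos(t)/169 + C1*exp(-5*t) + C2*t*exp(-5*t)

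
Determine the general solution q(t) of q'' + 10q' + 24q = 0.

q = C1*exp(-4*t) + C2*exp(-6*t)

Characteristic equation r² + 10r + 24 = 0 factors as (r + 4)(r + 6) = 0, so r = -4, -6.
Hence q_h = C1*exp(-4*t) + C2*exp(-6*t).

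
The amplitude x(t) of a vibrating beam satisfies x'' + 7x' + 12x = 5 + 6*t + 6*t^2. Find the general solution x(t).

Characteristic equation r² + 7r + 12 = 0 factors as (r + 3)(r + 4) = 0, so r = -3, -4.
Hence x_h = C1*exp(-3*t) + C2*exp(-4*t).
For the particular solution try x_p = A0 + A1*t + A2*t^2. Substituting and matching coefficients of each power of t gives A0 = 55/144, A1 = -1/12, A2 = 1/2, so x_p = 55/144 + t^2/2 - t/12.

x = 55/144 + t**2/2 - t/12 + C1*exp(-3*t) + C2*exp(-4*t)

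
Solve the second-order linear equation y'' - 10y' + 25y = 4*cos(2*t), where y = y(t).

Characteristic equation r² - 10r + 25 = 0 has discriminant (-10)² - 4·(25) = 0, so r = 5 is a repeated root.
Hence y_h = (C1 + C2*t)*exp(5*t).
Try y_p = A*cos(2*t) + B*sin(2*t). Substituting and equating the coefficients of cos(2t) and sin(2t) gives A = 84/841, B = -80/841, so y_p = -80*sin(2*t)/841 + 84*cos(2*t)/841.

y = -80*sin(2*t)/841 + 84*cos(2*t)/841 + C1*exp(5*t) + C2*t*exp(5*t)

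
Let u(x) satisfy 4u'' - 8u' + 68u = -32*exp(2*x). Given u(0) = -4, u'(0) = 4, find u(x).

u = -8*exp(2*x)/17 - 60*cos(4*x)*exp(x)/17 + 36*exp(x)*sin(4*x)/17

Divide through by 4: u'' - 2u' + 17u = -8*exp(2*x).
Characteristic equation r² - 2r + 17 = 0 has discriminant (-2)² - 4·(17) = -64 < 0, so r = 1 ± 4i.
Hence u_h = C1*cos(4*x)*exp(x) + C2*exp(x)*sin(4*x).
Try u_p = A*exp(2*x). Substituting into the equation and dividing by exp(2*x) gives A = -8/17, so u_p = -8*exp(2*x)/17.
General solution: u = -8*exp(2*x)/17 + C1*cos(4*x)*exp(x) + C2*exp(x)*sin(4*x).
Apply the initial conditions: u(0) = -8/17 + C1 = -4 and u'(0) = -16/17 + C1 + 4*C2 = 4. Solving gives C1 = -60/17, C2 = 36/17.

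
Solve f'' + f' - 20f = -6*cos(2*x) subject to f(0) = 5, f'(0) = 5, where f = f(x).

f = -3*sin(2*x)/145 + 16*exp(4*x)/5 + 36*cos(2*x)/145 + 45*exp(-5*x)/29

Characteristic equation r² + r - 20 = 0 factors as (r + 5)(r - 4) = 0, so r = -5, 4.
Hence f_h = C1*exp(-5*x) + C2*exp(4*x).
Try f_p = A*cos(2*x) + B*sin(2*x). Substituting and equating the coefficients of cos(2x) and sin(2x) gives A = 36/145, B = -3/145, so f_p = -3*sin(2*x)/145 + 36*cos(2*x)/145.
General solution: f = -3*sin(2*x)/145 + 36*cos(2*x)/145 + C1*exp(-5*x) + C2*exp(4*x).
Apply the initial conditions: f(0) = 36/145 + C1 + C2 = 5 and f'(0) = -6/145 - 5*C1 + 4*C2 = 5. Solving gives C1 = 45/29, C2 = 16/5.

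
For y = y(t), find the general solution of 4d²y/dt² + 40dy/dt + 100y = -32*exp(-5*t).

y = C1*exp(-5*t) - 4*t**2*exp(-5*t) + C2*t*exp(-5*t)

Divide through by 4: y'' + 10y' + 25y = -8*exp(-5*t).
Characteristic equation r² + 10r + 25 = 0 has discriminant (10)² - 4·(25) = 0, so r = -5 is a repeated root.
Hence y_h = (C1 + C2*t)*exp(-5*t).
Since exp(-5*t) solves the homogeneous equation (r = -5 is a root of multiplicity 2), multiply the trial by t^2. Try y_p = A*t^2*exp(-5*t). Substituting into the equation and dividing by exp(-5*t) gives A = -4, so y_p = -4*t^2*exp(-5*t).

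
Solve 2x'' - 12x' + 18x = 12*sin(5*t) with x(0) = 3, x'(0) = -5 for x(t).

Divide through by 2: x'' - 6x' + 9x = 6*sin(5*t).
Characteristic equation r² - 6r + 9 = 0 has discriminant (-6)² - 4·(9) = 0, so r = 3 is a repeated root.
Hence x_h = (C1 + C2*t)*exp(3*t).
Try x_p = A*cos(5*t) + B*sin(5*t). Substituting and equating the coefficients of cos(5t) and sin(5t) gives A = 45/289, B = -24/289, so x_p = -24*sin(5*t)/289 + 45*cos(5*t)/289.
General solution: x = -24*sin(5*t)/289 + 45*cos(5*t)/289 + C1*exp(3*t) + C2*t*exp(3*t).
Apply the initial conditions: x(0) = 45/289 + C1 = 3 and x'(0) = -120/289 + C2 + 3*C1 = -5. Solving gives C1 = 822/289, C2 = -223/17.

x = -24*sin(5*t)/289 + 45*cos(5*t)/289 + 822*exp(3*t)/289 - 223*t*exp(3*t)/17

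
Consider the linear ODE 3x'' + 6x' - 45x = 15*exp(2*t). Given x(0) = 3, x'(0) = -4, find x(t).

Divide through by 3: x'' + 2x' - 15x = 5*exp(2*t).
Characteristic equation r² + 2r - 15 = 0 factors as (r - 3)(r + 5) = 0, so r = 3, -5.
Hence x_h = C1*exp(3*t) + C2*exp(-5*t).
Try x_p = A*exp(2*t). Substituting into the equation and dividing by exp(2*t) gives A = -5/7, so x_p = -5*exp(2*t)/7.
General solution: x = -5*exp(2*t)/7 + C1*exp(3*t) + C2*exp(-5*t).
Apply the initial conditions: x(0) = -5/7 + C1 + C2 = 3 and x'(0) = -10/7 - 5*C2 + 3*C1 = -4. Solving gives C1 = 2, C2 = 12/7.

x = 2*exp(3*t) - 5*exp(2*t)/7 + 12*exp(-5*t)/7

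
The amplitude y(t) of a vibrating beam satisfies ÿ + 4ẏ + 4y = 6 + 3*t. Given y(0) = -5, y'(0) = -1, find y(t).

y = 3/4 - 23*exp(-2*t)/4 + 3*t/4 - 53*t*exp(-2*t)/4

Characteristic equation r² + 4r + 4 = 0 has discriminant (4)² - 4·(4) = 0, so r = -2 is a repeated root.
Hence y_h = (C1 + C2*t)*exp(-2*t).
For the particular solution try y_p = A0 + A1*t. Substituting and matching coefficients of each power of t gives A0 = 3/4, A1 = 3/4, so y_p = 3/4 + 3*t/4.
General solution: y = 3/4 + 3*t/4 + C1*exp(-2*t) + C2*t*exp(-2*t).
Apply the initial conditions: y(0) = 3/4 + C1 = -5 and y'(0) = 3/4 + C2 - 2*C1 = -1. Solving gives C1 = -23/4, C2 = -53/4.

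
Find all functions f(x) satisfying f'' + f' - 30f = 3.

f = -1/10 + C1*exp(-6*x) + C2*exp(5*x)

Characteristic equation r² + r - 30 = 0 factors as (r + 6)(r - 5) = 0, so r = -6, 5.
Hence f_h = C1*exp(-6*x) + C2*exp(5*x).
For the particular solution try f_p = A0. Substituting and matching coefficients of each power of x gives A0 = -1/10, so f_p = -1/10.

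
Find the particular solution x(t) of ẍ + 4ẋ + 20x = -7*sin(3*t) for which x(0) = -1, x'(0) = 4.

Characteristic equation r² + 4r + 20 = 0 has discriminant (4)² - 4·(20) = -64 < 0, so r = -2 ± 4i.
Hence x_h = C1*cos(4*t)*exp(-2*t) + C2*exp(-2*t)*sin(4*t).
Try x_p = A*cos(3*t) + B*sin(3*t). Substituting and equating the coefficients of cos(3t) and sin(3t) gives A = 84/265, B = -77/265, so x_p = -77*sin(3*t)/265 + 84*cos(3*t)/265.
General solution: x = -77*sin(3*t)/265 + 84*cos(3*t)/265 + C1*cos(4*t)*exp(-2*t) + C2*exp(-2*t)*sin(4*t).
Apply the initial conditions: x(0) = 84/265 + C1 = -1 and x'(0) = -231/265 - 2*C1 + 4*C2 = 4. Solving gives C1 = -349/265, C2 = 593/1060.

x = -77*sin(3*t)/265 + 84*cos(3*t)/265 - 349*cos(4*t)*exp(-2*t)/265 + 593*exp(-2*t)*sin(4*t)/1060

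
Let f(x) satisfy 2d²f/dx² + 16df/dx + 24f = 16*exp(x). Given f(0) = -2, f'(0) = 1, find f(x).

Divide through by 2: f'' + 8f' + 12f = 8*exp(x).
Characteristic equation r² + 8r + 12 = 0 factors as (r + 6)(r + 2) = 0, so r = -6, -2.
Hence f_h = C1*exp(-6*x) + C2*exp(-2*x).
Try f_p = A*exp(x). Substituting into the equation and dividing by exp(x) gives A = 8/21, so f_p = 8*exp(x)/21.
General solution: f = 8*exp(x)/21 + C1*exp(-6*x) + C2*exp(-2*x).
Apply the initial conditions: f(0) = 8/21 + C1 + C2 = -2 and f'(0) = 8/21 - 6*C1 - 2*C2 = 1. Solving gives C1 = 29/28, C2 = -41/12.

f = -41*exp(-2*x)/12 + 8*exp(x)/21 + 29*exp(-6*x)/28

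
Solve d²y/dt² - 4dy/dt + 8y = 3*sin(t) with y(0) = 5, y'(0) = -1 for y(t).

Characteristic equation r² - 4r + 8 = 0 has discriminant (-4)² - 4·(8) = -16 < 0, so r = 2 ± 2i.
Hence y_h = C1*cos(2*t)*exp(2*t) + C2*exp(2*t)*sin(2*t).
Try y_p = A*cos(t) + B*sin(t). Substituting and equating the coefficients of cos(t) and sin(t) gives A = 12/65, B = 21/65, so y_p = 12*cos(t)/65 + 21*sin(t)/65.
General solution: y = 12*cos(t)/65 + 21*sin(t)/65 + C1*cos(2*t)*exp(2*t) + C2*exp(2*t)*sin(2*t).
Apply the initial conditions: y(0) = 12/65 + C1 = 5 and y'(0) = 21/65 + 2*C1 + 2*C2 = -1. Solving gives C1 = 313/65, C2 = -356/65.

y = 12*cos(t)/65 + 21*sin(t)/65 - 356*exp(2*t)*sin(2*t)/65 + 313*cos(2*t)*exp(2*t)/65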